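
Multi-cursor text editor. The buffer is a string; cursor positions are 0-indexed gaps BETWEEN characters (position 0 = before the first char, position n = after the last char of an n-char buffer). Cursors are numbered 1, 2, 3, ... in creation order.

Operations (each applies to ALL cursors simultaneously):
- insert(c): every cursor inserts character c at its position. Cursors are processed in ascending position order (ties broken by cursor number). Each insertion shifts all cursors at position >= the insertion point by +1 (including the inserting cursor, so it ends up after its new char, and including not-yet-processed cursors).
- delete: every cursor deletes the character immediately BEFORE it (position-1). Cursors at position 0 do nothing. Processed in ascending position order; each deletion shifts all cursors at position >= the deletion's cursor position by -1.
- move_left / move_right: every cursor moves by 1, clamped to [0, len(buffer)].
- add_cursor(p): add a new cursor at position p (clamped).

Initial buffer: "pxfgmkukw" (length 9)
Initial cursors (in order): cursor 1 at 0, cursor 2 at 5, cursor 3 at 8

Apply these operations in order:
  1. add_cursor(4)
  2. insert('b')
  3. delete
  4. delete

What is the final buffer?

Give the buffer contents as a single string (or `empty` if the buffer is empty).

After op 1 (add_cursor(4)): buffer="pxfgmkukw" (len 9), cursors c1@0 c4@4 c2@5 c3@8, authorship .........
After op 2 (insert('b')): buffer="bpxfgbmbkukbw" (len 13), cursors c1@1 c4@6 c2@8 c3@12, authorship 1....4.2...3.
After op 3 (delete): buffer="pxfgmkukw" (len 9), cursors c1@0 c4@4 c2@5 c3@8, authorship .........
After op 4 (delete): buffer="pxfkuw" (len 6), cursors c1@0 c2@3 c4@3 c3@5, authorship ......

Answer: pxfkuw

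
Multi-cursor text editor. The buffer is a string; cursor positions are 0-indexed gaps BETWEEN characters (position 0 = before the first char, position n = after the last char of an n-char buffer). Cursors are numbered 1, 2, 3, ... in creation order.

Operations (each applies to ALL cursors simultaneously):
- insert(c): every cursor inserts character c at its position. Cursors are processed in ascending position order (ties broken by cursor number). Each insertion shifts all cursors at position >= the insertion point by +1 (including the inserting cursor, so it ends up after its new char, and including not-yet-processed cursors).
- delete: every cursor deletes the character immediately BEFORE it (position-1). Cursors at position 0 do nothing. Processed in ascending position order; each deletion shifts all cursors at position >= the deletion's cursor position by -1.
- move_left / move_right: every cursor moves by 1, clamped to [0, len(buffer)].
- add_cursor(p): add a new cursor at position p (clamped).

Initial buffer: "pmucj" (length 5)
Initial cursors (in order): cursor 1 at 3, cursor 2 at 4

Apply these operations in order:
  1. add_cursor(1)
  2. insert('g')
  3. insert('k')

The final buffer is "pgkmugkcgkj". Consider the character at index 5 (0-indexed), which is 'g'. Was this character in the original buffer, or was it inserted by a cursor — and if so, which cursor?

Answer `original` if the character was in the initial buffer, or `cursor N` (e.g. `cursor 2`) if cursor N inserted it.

Answer: cursor 1

Derivation:
After op 1 (add_cursor(1)): buffer="pmucj" (len 5), cursors c3@1 c1@3 c2@4, authorship .....
After op 2 (insert('g')): buffer="pgmugcgj" (len 8), cursors c3@2 c1@5 c2@7, authorship .3..1.2.
After op 3 (insert('k')): buffer="pgkmugkcgkj" (len 11), cursors c3@3 c1@7 c2@10, authorship .33..11.22.
Authorship (.=original, N=cursor N): . 3 3 . . 1 1 . 2 2 .
Index 5: author = 1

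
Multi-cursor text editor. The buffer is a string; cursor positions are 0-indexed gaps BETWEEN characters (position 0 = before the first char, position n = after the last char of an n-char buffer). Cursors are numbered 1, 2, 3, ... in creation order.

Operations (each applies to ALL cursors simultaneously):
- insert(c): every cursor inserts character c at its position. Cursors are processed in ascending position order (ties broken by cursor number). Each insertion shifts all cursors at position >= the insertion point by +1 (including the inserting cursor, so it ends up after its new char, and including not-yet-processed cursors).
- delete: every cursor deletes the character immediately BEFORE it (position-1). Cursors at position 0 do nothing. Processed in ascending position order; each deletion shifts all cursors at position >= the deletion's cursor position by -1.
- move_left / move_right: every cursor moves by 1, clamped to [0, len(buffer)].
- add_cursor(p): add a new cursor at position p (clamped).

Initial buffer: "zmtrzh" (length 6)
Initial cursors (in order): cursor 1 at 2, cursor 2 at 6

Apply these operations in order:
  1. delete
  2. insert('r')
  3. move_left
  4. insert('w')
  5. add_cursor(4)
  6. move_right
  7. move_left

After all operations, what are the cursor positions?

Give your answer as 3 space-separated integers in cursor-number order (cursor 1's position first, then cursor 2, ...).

After op 1 (delete): buffer="ztrz" (len 4), cursors c1@1 c2@4, authorship ....
After op 2 (insert('r')): buffer="zrtrzr" (len 6), cursors c1@2 c2@6, authorship .1...2
After op 3 (move_left): buffer="zrtrzr" (len 6), cursors c1@1 c2@5, authorship .1...2
After op 4 (insert('w')): buffer="zwrtrzwr" (len 8), cursors c1@2 c2@7, authorship .11...22
After op 5 (add_cursor(4)): buffer="zwrtrzwr" (len 8), cursors c1@2 c3@4 c2@7, authorship .11...22
After op 6 (move_right): buffer="zwrtrzwr" (len 8), cursors c1@3 c3@5 c2@8, authorship .11...22
After op 7 (move_left): buffer="zwrtrzwr" (len 8), cursors c1@2 c3@4 c2@7, authorship .11...22

Answer: 2 7 4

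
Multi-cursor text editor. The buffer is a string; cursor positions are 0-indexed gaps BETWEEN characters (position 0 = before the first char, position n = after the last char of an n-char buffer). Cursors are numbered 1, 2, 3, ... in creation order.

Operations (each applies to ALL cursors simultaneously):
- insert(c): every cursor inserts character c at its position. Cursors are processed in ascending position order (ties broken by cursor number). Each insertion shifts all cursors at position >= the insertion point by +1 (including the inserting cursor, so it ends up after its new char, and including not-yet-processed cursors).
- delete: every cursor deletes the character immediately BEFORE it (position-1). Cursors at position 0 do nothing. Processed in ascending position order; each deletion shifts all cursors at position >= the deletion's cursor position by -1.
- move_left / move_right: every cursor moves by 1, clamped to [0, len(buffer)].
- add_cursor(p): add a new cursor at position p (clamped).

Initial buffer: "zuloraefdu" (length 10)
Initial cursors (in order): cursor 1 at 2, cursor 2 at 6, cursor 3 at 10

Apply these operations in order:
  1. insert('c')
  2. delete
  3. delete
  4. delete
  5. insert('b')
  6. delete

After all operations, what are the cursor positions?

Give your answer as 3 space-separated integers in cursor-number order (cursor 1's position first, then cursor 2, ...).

After op 1 (insert('c')): buffer="zucloracefduc" (len 13), cursors c1@3 c2@8 c3@13, authorship ..1....2....3
After op 2 (delete): buffer="zuloraefdu" (len 10), cursors c1@2 c2@6 c3@10, authorship ..........
After op 3 (delete): buffer="zlorefd" (len 7), cursors c1@1 c2@4 c3@7, authorship .......
After op 4 (delete): buffer="loef" (len 4), cursors c1@0 c2@2 c3@4, authorship ....
After op 5 (insert('b')): buffer="blobefb" (len 7), cursors c1@1 c2@4 c3@7, authorship 1..2..3
After op 6 (delete): buffer="loef" (len 4), cursors c1@0 c2@2 c3@4, authorship ....

Answer: 0 2 4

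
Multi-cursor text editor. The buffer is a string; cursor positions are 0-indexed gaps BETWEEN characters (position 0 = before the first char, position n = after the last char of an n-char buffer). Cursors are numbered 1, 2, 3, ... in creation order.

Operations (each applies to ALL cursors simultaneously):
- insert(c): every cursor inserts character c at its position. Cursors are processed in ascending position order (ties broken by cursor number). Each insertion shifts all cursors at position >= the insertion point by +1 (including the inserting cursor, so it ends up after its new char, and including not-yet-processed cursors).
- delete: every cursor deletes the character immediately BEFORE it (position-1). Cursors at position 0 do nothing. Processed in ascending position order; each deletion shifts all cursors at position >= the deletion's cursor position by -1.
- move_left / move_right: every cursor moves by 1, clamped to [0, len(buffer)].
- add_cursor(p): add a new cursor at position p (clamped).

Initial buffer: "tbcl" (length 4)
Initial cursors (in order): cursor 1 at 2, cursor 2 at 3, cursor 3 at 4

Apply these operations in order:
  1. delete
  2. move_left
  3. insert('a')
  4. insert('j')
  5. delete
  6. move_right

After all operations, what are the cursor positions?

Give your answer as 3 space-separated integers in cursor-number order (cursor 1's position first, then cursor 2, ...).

After op 1 (delete): buffer="t" (len 1), cursors c1@1 c2@1 c3@1, authorship .
After op 2 (move_left): buffer="t" (len 1), cursors c1@0 c2@0 c3@0, authorship .
After op 3 (insert('a')): buffer="aaat" (len 4), cursors c1@3 c2@3 c3@3, authorship 123.
After op 4 (insert('j')): buffer="aaajjjt" (len 7), cursors c1@6 c2@6 c3@6, authorship 123123.
After op 5 (delete): buffer="aaat" (len 4), cursors c1@3 c2@3 c3@3, authorship 123.
After op 6 (move_right): buffer="aaat" (len 4), cursors c1@4 c2@4 c3@4, authorship 123.

Answer: 4 4 4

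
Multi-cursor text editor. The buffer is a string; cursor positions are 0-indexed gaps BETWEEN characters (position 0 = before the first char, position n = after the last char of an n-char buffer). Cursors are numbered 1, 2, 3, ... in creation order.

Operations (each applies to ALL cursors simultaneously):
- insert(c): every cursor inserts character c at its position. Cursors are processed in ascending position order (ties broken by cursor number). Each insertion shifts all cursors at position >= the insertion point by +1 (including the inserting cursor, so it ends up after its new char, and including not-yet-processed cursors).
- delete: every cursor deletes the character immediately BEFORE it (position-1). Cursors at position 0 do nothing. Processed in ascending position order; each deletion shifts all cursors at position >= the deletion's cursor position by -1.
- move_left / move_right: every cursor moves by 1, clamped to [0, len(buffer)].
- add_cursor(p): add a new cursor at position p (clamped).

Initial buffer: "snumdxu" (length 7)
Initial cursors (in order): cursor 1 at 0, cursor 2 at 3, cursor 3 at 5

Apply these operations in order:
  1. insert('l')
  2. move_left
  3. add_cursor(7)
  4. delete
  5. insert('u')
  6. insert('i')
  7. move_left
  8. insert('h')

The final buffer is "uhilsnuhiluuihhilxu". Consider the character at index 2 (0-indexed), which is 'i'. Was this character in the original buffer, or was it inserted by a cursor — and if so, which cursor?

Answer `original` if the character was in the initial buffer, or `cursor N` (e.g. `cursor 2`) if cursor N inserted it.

After op 1 (insert('l')): buffer="lsnulmdlxu" (len 10), cursors c1@1 c2@5 c3@8, authorship 1...2..3..
After op 2 (move_left): buffer="lsnulmdlxu" (len 10), cursors c1@0 c2@4 c3@7, authorship 1...2..3..
After op 3 (add_cursor(7)): buffer="lsnulmdlxu" (len 10), cursors c1@0 c2@4 c3@7 c4@7, authorship 1...2..3..
After op 4 (delete): buffer="lsnllxu" (len 7), cursors c1@0 c2@3 c3@4 c4@4, authorship 1..23..
After op 5 (insert('u')): buffer="ulsnuluulxu" (len 11), cursors c1@1 c2@5 c3@8 c4@8, authorship 11..22343..
After op 6 (insert('i')): buffer="uilsnuiluuiilxu" (len 15), cursors c1@2 c2@7 c3@12 c4@12, authorship 111..22234343..
After op 7 (move_left): buffer="uilsnuiluuiilxu" (len 15), cursors c1@1 c2@6 c3@11 c4@11, authorship 111..22234343..
After op 8 (insert('h')): buffer="uhilsnuhiluuihhilxu" (len 19), cursors c1@2 c2@8 c3@15 c4@15, authorship 1111..22223433443..
Authorship (.=original, N=cursor N): 1 1 1 1 . . 2 2 2 2 3 4 3 3 4 4 3 . .
Index 2: author = 1

Answer: cursor 1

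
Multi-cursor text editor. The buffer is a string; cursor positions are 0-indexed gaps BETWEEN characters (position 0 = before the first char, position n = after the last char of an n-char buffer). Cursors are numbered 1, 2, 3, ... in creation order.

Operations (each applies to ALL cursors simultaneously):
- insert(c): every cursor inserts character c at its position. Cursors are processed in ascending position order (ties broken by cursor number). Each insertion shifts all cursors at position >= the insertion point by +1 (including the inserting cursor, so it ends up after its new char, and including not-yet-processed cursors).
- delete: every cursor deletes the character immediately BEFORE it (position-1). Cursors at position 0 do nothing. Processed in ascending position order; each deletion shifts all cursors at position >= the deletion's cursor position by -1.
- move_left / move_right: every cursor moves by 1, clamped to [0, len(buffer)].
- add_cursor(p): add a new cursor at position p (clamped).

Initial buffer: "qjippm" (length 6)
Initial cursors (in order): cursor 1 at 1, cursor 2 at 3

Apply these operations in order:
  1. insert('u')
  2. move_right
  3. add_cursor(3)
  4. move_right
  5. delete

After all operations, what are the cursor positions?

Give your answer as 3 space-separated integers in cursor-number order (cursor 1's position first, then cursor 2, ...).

After op 1 (insert('u')): buffer="qujiuppm" (len 8), cursors c1@2 c2@5, authorship .1..2...
After op 2 (move_right): buffer="qujiuppm" (len 8), cursors c1@3 c2@6, authorship .1..2...
After op 3 (add_cursor(3)): buffer="qujiuppm" (len 8), cursors c1@3 c3@3 c2@6, authorship .1..2...
After op 4 (move_right): buffer="qujiuppm" (len 8), cursors c1@4 c3@4 c2@7, authorship .1..2...
After op 5 (delete): buffer="quupm" (len 5), cursors c1@2 c3@2 c2@4, authorship .12..

Answer: 2 4 2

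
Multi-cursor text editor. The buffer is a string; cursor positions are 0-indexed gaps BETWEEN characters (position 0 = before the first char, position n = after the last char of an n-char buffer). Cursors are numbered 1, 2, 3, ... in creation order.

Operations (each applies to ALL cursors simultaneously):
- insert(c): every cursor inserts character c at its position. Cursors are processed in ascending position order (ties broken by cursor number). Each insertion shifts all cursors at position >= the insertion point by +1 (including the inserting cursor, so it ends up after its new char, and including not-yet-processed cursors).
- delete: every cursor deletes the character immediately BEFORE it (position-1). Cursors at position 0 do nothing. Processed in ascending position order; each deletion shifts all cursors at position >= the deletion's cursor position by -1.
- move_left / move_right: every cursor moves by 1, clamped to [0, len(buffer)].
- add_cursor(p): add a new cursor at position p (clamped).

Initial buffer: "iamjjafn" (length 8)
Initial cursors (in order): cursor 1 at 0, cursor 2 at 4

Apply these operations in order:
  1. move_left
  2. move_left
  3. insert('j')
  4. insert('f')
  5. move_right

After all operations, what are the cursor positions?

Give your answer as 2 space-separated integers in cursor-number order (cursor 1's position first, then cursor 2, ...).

After op 1 (move_left): buffer="iamjjafn" (len 8), cursors c1@0 c2@3, authorship ........
After op 2 (move_left): buffer="iamjjafn" (len 8), cursors c1@0 c2@2, authorship ........
After op 3 (insert('j')): buffer="jiajmjjafn" (len 10), cursors c1@1 c2@4, authorship 1..2......
After op 4 (insert('f')): buffer="jfiajfmjjafn" (len 12), cursors c1@2 c2@6, authorship 11..22......
After op 5 (move_right): buffer="jfiajfmjjafn" (len 12), cursors c1@3 c2@7, authorship 11..22......

Answer: 3 7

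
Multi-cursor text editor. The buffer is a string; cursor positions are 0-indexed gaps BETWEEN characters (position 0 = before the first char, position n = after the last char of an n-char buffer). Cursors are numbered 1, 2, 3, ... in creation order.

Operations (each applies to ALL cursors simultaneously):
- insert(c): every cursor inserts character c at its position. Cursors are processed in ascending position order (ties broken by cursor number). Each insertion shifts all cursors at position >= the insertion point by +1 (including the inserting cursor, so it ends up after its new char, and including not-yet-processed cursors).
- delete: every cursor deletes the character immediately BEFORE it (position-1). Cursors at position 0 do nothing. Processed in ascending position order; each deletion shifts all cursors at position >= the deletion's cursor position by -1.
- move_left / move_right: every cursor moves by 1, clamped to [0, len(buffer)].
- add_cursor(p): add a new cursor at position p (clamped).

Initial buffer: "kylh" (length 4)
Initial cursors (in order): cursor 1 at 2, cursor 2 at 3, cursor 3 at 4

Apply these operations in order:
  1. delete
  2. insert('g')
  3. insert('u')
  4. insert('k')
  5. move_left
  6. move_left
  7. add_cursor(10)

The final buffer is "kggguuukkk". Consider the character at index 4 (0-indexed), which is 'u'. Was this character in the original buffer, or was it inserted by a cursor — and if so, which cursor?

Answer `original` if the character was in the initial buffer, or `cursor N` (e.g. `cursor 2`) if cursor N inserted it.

After op 1 (delete): buffer="k" (len 1), cursors c1@1 c2@1 c3@1, authorship .
After op 2 (insert('g')): buffer="kggg" (len 4), cursors c1@4 c2@4 c3@4, authorship .123
After op 3 (insert('u')): buffer="kggguuu" (len 7), cursors c1@7 c2@7 c3@7, authorship .123123
After op 4 (insert('k')): buffer="kggguuukkk" (len 10), cursors c1@10 c2@10 c3@10, authorship .123123123
After op 5 (move_left): buffer="kggguuukkk" (len 10), cursors c1@9 c2@9 c3@9, authorship .123123123
After op 6 (move_left): buffer="kggguuukkk" (len 10), cursors c1@8 c2@8 c3@8, authorship .123123123
After op 7 (add_cursor(10)): buffer="kggguuukkk" (len 10), cursors c1@8 c2@8 c3@8 c4@10, authorship .123123123
Authorship (.=original, N=cursor N): . 1 2 3 1 2 3 1 2 3
Index 4: author = 1

Answer: cursor 1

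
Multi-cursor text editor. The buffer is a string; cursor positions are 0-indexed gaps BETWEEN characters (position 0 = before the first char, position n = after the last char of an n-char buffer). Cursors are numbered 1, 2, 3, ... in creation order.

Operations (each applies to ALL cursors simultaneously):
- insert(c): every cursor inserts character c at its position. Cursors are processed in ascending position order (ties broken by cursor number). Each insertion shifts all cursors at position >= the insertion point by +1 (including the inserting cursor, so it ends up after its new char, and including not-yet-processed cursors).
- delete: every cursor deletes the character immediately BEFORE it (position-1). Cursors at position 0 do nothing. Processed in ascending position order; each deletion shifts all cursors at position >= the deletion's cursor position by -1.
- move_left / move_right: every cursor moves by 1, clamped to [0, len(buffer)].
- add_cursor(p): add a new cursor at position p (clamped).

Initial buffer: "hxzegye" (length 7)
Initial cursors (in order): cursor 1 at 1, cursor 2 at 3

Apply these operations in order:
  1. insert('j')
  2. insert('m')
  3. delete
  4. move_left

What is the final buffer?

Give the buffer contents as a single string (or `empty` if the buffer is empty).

After op 1 (insert('j')): buffer="hjxzjegye" (len 9), cursors c1@2 c2@5, authorship .1..2....
After op 2 (insert('m')): buffer="hjmxzjmegye" (len 11), cursors c1@3 c2@7, authorship .11..22....
After op 3 (delete): buffer="hjxzjegye" (len 9), cursors c1@2 c2@5, authorship .1..2....
After op 4 (move_left): buffer="hjxzjegye" (len 9), cursors c1@1 c2@4, authorship .1..2....

Answer: hjxzjegye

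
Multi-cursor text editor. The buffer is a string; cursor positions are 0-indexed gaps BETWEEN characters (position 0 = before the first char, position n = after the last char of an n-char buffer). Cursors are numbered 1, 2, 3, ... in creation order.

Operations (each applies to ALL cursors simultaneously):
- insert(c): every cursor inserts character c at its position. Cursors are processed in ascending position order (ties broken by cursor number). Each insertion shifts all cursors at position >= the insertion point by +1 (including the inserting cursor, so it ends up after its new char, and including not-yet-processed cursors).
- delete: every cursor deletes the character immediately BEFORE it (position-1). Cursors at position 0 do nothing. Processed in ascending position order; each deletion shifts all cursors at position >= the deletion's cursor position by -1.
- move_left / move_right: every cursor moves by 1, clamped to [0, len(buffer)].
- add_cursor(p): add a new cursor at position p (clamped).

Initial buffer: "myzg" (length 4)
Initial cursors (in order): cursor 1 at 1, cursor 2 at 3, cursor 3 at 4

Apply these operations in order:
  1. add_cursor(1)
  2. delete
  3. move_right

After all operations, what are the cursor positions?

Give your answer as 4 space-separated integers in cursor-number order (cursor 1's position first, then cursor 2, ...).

After op 1 (add_cursor(1)): buffer="myzg" (len 4), cursors c1@1 c4@1 c2@3 c3@4, authorship ....
After op 2 (delete): buffer="y" (len 1), cursors c1@0 c4@0 c2@1 c3@1, authorship .
After op 3 (move_right): buffer="y" (len 1), cursors c1@1 c2@1 c3@1 c4@1, authorship .

Answer: 1 1 1 1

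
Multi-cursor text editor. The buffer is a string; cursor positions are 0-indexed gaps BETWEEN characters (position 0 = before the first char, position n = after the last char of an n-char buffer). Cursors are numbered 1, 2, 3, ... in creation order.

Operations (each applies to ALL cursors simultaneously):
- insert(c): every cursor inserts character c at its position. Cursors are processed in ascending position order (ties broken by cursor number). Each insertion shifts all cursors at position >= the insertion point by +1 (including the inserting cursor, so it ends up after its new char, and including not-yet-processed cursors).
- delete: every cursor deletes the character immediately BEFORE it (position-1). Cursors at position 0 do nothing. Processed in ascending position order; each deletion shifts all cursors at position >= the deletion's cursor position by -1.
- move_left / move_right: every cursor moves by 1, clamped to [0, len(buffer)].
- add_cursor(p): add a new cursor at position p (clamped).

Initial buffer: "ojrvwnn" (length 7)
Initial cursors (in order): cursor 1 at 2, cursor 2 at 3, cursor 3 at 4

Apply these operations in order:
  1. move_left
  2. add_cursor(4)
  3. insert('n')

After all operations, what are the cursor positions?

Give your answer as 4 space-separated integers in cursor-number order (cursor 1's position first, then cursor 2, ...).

After op 1 (move_left): buffer="ojrvwnn" (len 7), cursors c1@1 c2@2 c3@3, authorship .......
After op 2 (add_cursor(4)): buffer="ojrvwnn" (len 7), cursors c1@1 c2@2 c3@3 c4@4, authorship .......
After op 3 (insert('n')): buffer="onjnrnvnwnn" (len 11), cursors c1@2 c2@4 c3@6 c4@8, authorship .1.2.3.4...

Answer: 2 4 6 8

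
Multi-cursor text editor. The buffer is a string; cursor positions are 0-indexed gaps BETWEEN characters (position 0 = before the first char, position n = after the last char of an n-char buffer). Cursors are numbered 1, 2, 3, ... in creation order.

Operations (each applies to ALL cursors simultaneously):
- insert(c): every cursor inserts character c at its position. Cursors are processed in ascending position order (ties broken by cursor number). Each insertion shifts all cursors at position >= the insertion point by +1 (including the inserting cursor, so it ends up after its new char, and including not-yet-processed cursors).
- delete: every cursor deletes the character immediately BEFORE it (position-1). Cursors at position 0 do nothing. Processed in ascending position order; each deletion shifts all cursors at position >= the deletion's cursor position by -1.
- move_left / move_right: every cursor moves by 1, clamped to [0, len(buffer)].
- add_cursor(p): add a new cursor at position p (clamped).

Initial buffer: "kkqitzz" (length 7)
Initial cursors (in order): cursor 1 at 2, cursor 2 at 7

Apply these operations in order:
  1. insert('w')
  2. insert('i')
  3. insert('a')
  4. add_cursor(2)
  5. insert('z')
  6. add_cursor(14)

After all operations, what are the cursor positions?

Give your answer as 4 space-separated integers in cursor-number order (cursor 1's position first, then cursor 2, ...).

Answer: 7 16 3 14

Derivation:
After op 1 (insert('w')): buffer="kkwqitzzw" (len 9), cursors c1@3 c2@9, authorship ..1.....2
After op 2 (insert('i')): buffer="kkwiqitzzwi" (len 11), cursors c1@4 c2@11, authorship ..11.....22
After op 3 (insert('a')): buffer="kkwiaqitzzwia" (len 13), cursors c1@5 c2@13, authorship ..111.....222
After op 4 (add_cursor(2)): buffer="kkwiaqitzzwia" (len 13), cursors c3@2 c1@5 c2@13, authorship ..111.....222
After op 5 (insert('z')): buffer="kkzwiazqitzzwiaz" (len 16), cursors c3@3 c1@7 c2@16, authorship ..31111.....2222
After op 6 (add_cursor(14)): buffer="kkzwiazqitzzwiaz" (len 16), cursors c3@3 c1@7 c4@14 c2@16, authorship ..31111.....2222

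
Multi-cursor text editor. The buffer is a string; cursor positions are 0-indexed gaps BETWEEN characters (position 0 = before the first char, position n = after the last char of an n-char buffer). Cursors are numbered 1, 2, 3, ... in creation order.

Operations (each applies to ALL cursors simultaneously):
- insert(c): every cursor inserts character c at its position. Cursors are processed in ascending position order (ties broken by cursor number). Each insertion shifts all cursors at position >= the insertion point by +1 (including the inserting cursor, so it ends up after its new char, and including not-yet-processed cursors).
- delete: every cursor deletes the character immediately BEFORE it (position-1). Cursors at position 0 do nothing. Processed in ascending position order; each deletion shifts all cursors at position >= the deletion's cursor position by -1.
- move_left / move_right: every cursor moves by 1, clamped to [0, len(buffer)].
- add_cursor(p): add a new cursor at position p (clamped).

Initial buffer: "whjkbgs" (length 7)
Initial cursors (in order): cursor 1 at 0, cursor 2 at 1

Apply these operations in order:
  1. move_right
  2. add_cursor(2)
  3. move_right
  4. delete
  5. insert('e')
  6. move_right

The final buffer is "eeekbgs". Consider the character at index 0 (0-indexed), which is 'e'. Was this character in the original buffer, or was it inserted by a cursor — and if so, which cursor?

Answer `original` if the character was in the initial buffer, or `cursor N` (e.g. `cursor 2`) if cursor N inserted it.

After op 1 (move_right): buffer="whjkbgs" (len 7), cursors c1@1 c2@2, authorship .......
After op 2 (add_cursor(2)): buffer="whjkbgs" (len 7), cursors c1@1 c2@2 c3@2, authorship .......
After op 3 (move_right): buffer="whjkbgs" (len 7), cursors c1@2 c2@3 c3@3, authorship .......
After op 4 (delete): buffer="kbgs" (len 4), cursors c1@0 c2@0 c3@0, authorship ....
After op 5 (insert('e')): buffer="eeekbgs" (len 7), cursors c1@3 c2@3 c3@3, authorship 123....
After op 6 (move_right): buffer="eeekbgs" (len 7), cursors c1@4 c2@4 c3@4, authorship 123....
Authorship (.=original, N=cursor N): 1 2 3 . . . .
Index 0: author = 1

Answer: cursor 1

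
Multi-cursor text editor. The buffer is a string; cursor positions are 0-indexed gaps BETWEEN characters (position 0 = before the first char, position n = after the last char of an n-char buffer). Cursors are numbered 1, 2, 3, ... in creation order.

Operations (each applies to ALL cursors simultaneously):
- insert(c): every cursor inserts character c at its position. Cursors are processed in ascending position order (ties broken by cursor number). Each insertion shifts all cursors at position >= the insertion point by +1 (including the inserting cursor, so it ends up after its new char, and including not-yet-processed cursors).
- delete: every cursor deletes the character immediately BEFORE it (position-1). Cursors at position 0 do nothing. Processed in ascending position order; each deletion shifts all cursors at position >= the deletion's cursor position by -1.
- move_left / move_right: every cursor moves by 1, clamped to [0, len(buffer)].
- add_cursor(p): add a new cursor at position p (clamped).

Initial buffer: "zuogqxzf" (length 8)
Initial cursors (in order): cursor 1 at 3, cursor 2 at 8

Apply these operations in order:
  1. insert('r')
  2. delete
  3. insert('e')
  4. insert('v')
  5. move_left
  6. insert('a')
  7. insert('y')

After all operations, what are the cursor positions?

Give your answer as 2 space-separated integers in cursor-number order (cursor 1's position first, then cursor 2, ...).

After op 1 (insert('r')): buffer="zuorgqxzfr" (len 10), cursors c1@4 c2@10, authorship ...1.....2
After op 2 (delete): buffer="zuogqxzf" (len 8), cursors c1@3 c2@8, authorship ........
After op 3 (insert('e')): buffer="zuoegqxzfe" (len 10), cursors c1@4 c2@10, authorship ...1.....2
After op 4 (insert('v')): buffer="zuoevgqxzfev" (len 12), cursors c1@5 c2@12, authorship ...11.....22
After op 5 (move_left): buffer="zuoevgqxzfev" (len 12), cursors c1@4 c2@11, authorship ...11.....22
After op 6 (insert('a')): buffer="zuoeavgqxzfeav" (len 14), cursors c1@5 c2@13, authorship ...111.....222
After op 7 (insert('y')): buffer="zuoeayvgqxzfeayv" (len 16), cursors c1@6 c2@15, authorship ...1111.....2222

Answer: 6 15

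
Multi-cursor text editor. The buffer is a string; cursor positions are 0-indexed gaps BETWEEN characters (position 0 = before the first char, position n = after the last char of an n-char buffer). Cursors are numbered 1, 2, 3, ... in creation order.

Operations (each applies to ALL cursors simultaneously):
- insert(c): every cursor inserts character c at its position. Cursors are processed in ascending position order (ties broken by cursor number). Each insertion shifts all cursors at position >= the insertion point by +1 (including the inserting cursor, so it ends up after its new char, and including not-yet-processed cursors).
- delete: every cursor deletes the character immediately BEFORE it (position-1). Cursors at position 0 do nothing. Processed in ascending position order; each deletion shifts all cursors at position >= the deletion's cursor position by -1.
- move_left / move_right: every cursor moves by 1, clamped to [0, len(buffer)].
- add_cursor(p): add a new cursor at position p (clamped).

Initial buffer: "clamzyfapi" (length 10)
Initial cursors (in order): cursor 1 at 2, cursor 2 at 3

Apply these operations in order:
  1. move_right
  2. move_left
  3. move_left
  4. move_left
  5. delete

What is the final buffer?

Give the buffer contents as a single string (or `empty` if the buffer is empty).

Answer: lamzyfapi

Derivation:
After op 1 (move_right): buffer="clamzyfapi" (len 10), cursors c1@3 c2@4, authorship ..........
After op 2 (move_left): buffer="clamzyfapi" (len 10), cursors c1@2 c2@3, authorship ..........
After op 3 (move_left): buffer="clamzyfapi" (len 10), cursors c1@1 c2@2, authorship ..........
After op 4 (move_left): buffer="clamzyfapi" (len 10), cursors c1@0 c2@1, authorship ..........
After op 5 (delete): buffer="lamzyfapi" (len 9), cursors c1@0 c2@0, authorship .........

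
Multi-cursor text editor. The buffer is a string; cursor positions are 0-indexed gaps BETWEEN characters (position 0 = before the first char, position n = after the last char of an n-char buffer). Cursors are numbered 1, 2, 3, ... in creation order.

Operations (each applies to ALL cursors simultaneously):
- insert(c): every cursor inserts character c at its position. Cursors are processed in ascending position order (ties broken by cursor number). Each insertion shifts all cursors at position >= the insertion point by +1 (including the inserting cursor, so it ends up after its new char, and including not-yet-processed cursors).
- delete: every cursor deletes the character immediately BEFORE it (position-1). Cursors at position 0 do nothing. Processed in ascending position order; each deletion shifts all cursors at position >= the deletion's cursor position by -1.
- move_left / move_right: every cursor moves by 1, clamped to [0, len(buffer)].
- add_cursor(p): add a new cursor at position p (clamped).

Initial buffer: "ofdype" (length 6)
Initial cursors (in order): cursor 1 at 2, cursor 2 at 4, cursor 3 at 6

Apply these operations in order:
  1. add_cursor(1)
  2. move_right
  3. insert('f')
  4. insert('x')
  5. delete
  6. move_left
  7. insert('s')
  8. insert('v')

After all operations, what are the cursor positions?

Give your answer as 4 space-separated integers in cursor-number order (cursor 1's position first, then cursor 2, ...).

After op 1 (add_cursor(1)): buffer="ofdype" (len 6), cursors c4@1 c1@2 c2@4 c3@6, authorship ......
After op 2 (move_right): buffer="ofdype" (len 6), cursors c4@2 c1@3 c2@5 c3@6, authorship ......
After op 3 (insert('f')): buffer="offdfypfef" (len 10), cursors c4@3 c1@5 c2@8 c3@10, authorship ..4.1..2.3
After op 4 (insert('x')): buffer="offxdfxypfxefx" (len 14), cursors c4@4 c1@7 c2@11 c3@14, authorship ..44.11..22.33
After op 5 (delete): buffer="offdfypfef" (len 10), cursors c4@3 c1@5 c2@8 c3@10, authorship ..4.1..2.3
After op 6 (move_left): buffer="offdfypfef" (len 10), cursors c4@2 c1@4 c2@7 c3@9, authorship ..4.1..2.3
After op 7 (insert('s')): buffer="ofsfdsfypsfesf" (len 14), cursors c4@3 c1@6 c2@10 c3@13, authorship ..44.11..22.33
After op 8 (insert('v')): buffer="ofsvfdsvfypsvfesvf" (len 18), cursors c4@4 c1@8 c2@13 c3@17, authorship ..444.111..222.333

Answer: 8 13 17 4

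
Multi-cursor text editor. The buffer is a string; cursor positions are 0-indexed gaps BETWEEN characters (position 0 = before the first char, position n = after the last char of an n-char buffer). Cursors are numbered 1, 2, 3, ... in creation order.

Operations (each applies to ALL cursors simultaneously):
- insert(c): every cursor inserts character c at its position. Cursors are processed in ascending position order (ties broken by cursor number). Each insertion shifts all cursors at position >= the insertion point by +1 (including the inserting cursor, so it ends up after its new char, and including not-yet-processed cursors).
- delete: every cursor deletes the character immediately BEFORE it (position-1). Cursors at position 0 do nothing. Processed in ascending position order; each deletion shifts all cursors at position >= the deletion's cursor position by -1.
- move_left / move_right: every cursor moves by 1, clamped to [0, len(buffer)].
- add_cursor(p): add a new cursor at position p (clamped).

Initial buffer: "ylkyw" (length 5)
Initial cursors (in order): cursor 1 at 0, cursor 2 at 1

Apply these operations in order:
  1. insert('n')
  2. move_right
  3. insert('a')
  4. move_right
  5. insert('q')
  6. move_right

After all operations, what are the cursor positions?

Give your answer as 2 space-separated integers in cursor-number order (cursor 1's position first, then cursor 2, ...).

Answer: 6 10

Derivation:
After op 1 (insert('n')): buffer="nynlkyw" (len 7), cursors c1@1 c2@3, authorship 1.2....
After op 2 (move_right): buffer="nynlkyw" (len 7), cursors c1@2 c2@4, authorship 1.2....
After op 3 (insert('a')): buffer="nyanlakyw" (len 9), cursors c1@3 c2@6, authorship 1.12.2...
After op 4 (move_right): buffer="nyanlakyw" (len 9), cursors c1@4 c2@7, authorship 1.12.2...
After op 5 (insert('q')): buffer="nyanqlakqyw" (len 11), cursors c1@5 c2@9, authorship 1.121.2.2..
After op 6 (move_right): buffer="nyanqlakqyw" (len 11), cursors c1@6 c2@10, authorship 1.121.2.2..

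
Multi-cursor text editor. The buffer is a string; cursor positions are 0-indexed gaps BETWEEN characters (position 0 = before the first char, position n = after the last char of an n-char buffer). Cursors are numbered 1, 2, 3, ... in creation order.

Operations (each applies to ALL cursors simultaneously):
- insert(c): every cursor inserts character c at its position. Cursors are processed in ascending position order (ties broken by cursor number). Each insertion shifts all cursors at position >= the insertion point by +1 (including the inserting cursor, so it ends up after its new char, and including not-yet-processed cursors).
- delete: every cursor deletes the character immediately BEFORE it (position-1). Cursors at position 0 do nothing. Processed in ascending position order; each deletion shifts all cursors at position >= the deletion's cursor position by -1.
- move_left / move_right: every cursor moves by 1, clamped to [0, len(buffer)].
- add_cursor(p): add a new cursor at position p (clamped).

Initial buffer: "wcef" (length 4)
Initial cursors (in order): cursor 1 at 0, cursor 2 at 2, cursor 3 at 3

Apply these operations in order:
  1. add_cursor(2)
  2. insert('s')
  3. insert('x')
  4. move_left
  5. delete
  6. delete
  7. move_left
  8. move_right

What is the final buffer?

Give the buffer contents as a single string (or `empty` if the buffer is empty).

Answer: xwxxf

Derivation:
After op 1 (add_cursor(2)): buffer="wcef" (len 4), cursors c1@0 c2@2 c4@2 c3@3, authorship ....
After op 2 (insert('s')): buffer="swcssesf" (len 8), cursors c1@1 c2@5 c4@5 c3@7, authorship 1..24.3.
After op 3 (insert('x')): buffer="sxwcssxxesxf" (len 12), cursors c1@2 c2@8 c4@8 c3@11, authorship 11..2424.33.
After op 4 (move_left): buffer="sxwcssxxesxf" (len 12), cursors c1@1 c2@7 c4@7 c3@10, authorship 11..2424.33.
After op 5 (delete): buffer="xwcsxexf" (len 8), cursors c1@0 c2@4 c4@4 c3@6, authorship 1..24.3.
After op 6 (delete): buffer="xwxxf" (len 5), cursors c1@0 c2@2 c4@2 c3@3, authorship 1.43.
After op 7 (move_left): buffer="xwxxf" (len 5), cursors c1@0 c2@1 c4@1 c3@2, authorship 1.43.
After op 8 (move_right): buffer="xwxxf" (len 5), cursors c1@1 c2@2 c4@2 c3@3, authorship 1.43.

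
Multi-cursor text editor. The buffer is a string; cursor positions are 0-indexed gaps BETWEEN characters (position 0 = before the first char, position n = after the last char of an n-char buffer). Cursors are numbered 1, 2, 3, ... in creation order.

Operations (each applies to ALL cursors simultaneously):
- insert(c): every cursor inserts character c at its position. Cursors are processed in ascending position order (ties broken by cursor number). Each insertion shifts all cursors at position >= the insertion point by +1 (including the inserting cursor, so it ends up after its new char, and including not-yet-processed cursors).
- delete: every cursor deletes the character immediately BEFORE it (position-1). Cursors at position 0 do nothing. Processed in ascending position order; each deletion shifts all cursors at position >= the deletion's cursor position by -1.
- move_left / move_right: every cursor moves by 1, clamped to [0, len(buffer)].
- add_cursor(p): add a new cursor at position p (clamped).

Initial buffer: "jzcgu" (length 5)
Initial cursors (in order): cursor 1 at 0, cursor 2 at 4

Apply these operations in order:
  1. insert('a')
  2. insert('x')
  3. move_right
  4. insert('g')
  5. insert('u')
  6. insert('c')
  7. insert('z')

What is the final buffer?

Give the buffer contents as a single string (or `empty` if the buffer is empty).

Answer: axjguczzcgaxugucz

Derivation:
After op 1 (insert('a')): buffer="ajzcgau" (len 7), cursors c1@1 c2@6, authorship 1....2.
After op 2 (insert('x')): buffer="axjzcgaxu" (len 9), cursors c1@2 c2@8, authorship 11....22.
After op 3 (move_right): buffer="axjzcgaxu" (len 9), cursors c1@3 c2@9, authorship 11....22.
After op 4 (insert('g')): buffer="axjgzcgaxug" (len 11), cursors c1@4 c2@11, authorship 11.1...22.2
After op 5 (insert('u')): buffer="axjguzcgaxugu" (len 13), cursors c1@5 c2@13, authorship 11.11...22.22
After op 6 (insert('c')): buffer="axjguczcgaxuguc" (len 15), cursors c1@6 c2@15, authorship 11.111...22.222
After op 7 (insert('z')): buffer="axjguczzcgaxugucz" (len 17), cursors c1@7 c2@17, authorship 11.1111...22.2222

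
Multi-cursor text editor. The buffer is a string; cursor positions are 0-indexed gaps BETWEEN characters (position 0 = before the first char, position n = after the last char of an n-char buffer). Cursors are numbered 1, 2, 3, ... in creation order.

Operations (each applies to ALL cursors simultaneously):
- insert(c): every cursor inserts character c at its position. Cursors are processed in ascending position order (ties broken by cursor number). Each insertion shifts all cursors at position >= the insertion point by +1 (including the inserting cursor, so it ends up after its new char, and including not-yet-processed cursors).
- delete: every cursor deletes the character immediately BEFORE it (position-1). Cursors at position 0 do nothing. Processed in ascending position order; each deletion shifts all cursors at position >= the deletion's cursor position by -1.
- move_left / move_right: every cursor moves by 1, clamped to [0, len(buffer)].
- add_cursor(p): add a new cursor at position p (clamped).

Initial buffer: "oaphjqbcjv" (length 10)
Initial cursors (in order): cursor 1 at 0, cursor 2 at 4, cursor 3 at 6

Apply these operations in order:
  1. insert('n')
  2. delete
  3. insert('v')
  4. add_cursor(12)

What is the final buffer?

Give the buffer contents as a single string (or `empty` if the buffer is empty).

Answer: voaphvjqvbcjv

Derivation:
After op 1 (insert('n')): buffer="noaphnjqnbcjv" (len 13), cursors c1@1 c2@6 c3@9, authorship 1....2..3....
After op 2 (delete): buffer="oaphjqbcjv" (len 10), cursors c1@0 c2@4 c3@6, authorship ..........
After op 3 (insert('v')): buffer="voaphvjqvbcjv" (len 13), cursors c1@1 c2@6 c3@9, authorship 1....2..3....
After op 4 (add_cursor(12)): buffer="voaphvjqvbcjv" (len 13), cursors c1@1 c2@6 c3@9 c4@12, authorship 1....2..3....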